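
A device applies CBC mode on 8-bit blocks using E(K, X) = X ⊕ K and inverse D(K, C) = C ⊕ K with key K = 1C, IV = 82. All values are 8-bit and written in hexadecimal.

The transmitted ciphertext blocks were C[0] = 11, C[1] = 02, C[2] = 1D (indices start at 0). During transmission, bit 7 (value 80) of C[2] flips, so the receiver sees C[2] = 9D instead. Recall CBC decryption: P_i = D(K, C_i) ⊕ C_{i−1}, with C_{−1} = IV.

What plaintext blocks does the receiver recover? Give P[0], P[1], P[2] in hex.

P[0] = 8F, P[1] = 0F, P[2] = 83

Only C[2] changed, to 9D. In CBC, a change in C_i garbles P_i and flips the same bit in P_{i+1}. Decrypting the received ciphertext:
P[0]: D(K, 11) = 0D; 0D ⊕ 82 = 8F.
P[1]: D(K, 02) = 1E; 1E ⊕ 11 = 0F.
P[2]: D(K, 9D) = 81; 81 ⊕ 02 = 83.
Blocks that differ from the original plaintext: P[2].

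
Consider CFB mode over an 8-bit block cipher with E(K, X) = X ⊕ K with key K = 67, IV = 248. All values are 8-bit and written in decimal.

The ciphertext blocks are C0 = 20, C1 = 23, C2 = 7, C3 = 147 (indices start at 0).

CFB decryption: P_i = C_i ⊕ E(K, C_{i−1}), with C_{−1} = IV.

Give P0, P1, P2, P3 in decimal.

P0: E(K, 248) = 187; 20 ⊕ 187 = 175.
P1: E(K, 20) = 87; 23 ⊕ 87 = 64.
P2: E(K, 23) = 84; 7 ⊕ 84 = 83.
P3: E(K, 7) = 68; 147 ⊕ 68 = 215.

P0 = 175, P1 = 64, P2 = 83, P3 = 215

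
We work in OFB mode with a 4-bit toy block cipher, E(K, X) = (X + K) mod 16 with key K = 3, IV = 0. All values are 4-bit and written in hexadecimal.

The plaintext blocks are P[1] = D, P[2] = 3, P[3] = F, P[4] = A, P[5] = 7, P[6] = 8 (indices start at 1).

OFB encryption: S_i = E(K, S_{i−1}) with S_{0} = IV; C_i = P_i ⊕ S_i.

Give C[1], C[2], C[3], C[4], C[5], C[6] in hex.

C[1] = E, C[2] = 5, C[3] = 6, C[4] = 6, C[5] = 8, C[6] = A

C[1]: S = E(K, 0) = 3; D ⊕ 3 = E.
C[2]: S = E(K, 3) = 6; 3 ⊕ 6 = 5.
C[3]: S = E(K, 6) = 9; F ⊕ 9 = 6.
C[4]: S = E(K, 9) = C; A ⊕ C = 6.
C[5]: S = E(K, C) = F; 7 ⊕ F = 8.
C[6]: S = E(K, F) = 2; 8 ⊕ 2 = A.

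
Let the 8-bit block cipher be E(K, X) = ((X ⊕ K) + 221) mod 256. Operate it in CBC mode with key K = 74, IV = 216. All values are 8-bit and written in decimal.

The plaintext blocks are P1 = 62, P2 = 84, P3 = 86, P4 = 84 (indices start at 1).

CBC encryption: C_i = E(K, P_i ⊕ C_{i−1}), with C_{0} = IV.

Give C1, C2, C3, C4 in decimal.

C1 = 137, C2 = 116, C3 = 69, C4 = 56

C1: P1 ⊕ 216 = 230; E(K, 230) = 137.
C2: P2 ⊕ 137 = 221; E(K, 221) = 116.
C3: P3 ⊕ 116 = 34; E(K, 34) = 69.
C4: P4 ⊕ 69 = 17; E(K, 17) = 56.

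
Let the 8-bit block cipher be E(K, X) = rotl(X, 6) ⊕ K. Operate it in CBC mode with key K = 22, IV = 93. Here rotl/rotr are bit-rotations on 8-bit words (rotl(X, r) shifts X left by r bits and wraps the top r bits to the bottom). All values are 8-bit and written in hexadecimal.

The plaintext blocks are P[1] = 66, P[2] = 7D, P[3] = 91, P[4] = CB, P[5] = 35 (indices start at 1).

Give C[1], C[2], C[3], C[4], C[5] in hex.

C[1] = 5F, C[2] = AA, C[3] = EC, C[4] = EB, C[5] = 95

CBC encryption: C_i = E(K, P_i ⊕ C_{i−1}), with C_{0} = IV.
C[1]: P[1] ⊕ 93 = F5; E(K, F5) = 5F.
C[2]: P[2] ⊕ 5F = 22; E(K, 22) = AA.
C[3]: P[3] ⊕ AA = 3B; E(K, 3B) = EC.
C[4]: P[4] ⊕ EC = 27; E(K, 27) = EB.
C[5]: P[5] ⊕ EB = DE; E(K, DE) = 95.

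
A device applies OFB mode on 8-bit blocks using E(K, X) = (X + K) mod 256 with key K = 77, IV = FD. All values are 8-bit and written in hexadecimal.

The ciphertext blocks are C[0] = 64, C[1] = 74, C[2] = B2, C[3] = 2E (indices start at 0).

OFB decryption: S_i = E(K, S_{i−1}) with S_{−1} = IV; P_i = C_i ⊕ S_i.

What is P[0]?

P[0]: S = E(K, FD) = 74; 64 ⊕ 74 = 10.

P[0] = 10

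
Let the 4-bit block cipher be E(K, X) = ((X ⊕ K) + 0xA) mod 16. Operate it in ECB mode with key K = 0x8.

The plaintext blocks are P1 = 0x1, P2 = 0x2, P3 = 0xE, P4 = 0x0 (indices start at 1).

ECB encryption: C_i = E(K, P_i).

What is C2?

C2 = 0x4

C2: E(K, 0x2) = 0x4.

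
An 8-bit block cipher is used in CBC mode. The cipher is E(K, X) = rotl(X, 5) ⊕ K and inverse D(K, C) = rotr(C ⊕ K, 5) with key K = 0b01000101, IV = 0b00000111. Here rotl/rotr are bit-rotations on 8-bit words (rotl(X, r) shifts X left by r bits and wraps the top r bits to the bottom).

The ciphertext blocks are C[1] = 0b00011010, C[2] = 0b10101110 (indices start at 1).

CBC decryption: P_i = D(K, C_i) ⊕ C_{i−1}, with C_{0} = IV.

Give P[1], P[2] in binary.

P[1] = 0b11111101, P[2] = 0b01000101

P[1]: D(K, 0b00011010) = 0b11111010; 0b11111010 ⊕ 0b00000111 = 0b11111101.
P[2]: D(K, 0b10101110) = 0b01011111; 0b01011111 ⊕ 0b00011010 = 0b01000101.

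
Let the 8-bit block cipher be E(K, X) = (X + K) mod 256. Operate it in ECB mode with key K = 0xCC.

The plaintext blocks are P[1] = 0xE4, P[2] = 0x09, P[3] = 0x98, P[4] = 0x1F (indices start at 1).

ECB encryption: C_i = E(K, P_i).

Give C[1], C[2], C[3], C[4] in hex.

C[1]: E(K, 0xE4) = 0xB0.
C[2]: E(K, 0x09) = 0xD5.
C[3]: E(K, 0x98) = 0x64.
C[4]: E(K, 0x1F) = 0xEB.

C[1] = 0xB0, C[2] = 0xD5, C[3] = 0x64, C[4] = 0xEB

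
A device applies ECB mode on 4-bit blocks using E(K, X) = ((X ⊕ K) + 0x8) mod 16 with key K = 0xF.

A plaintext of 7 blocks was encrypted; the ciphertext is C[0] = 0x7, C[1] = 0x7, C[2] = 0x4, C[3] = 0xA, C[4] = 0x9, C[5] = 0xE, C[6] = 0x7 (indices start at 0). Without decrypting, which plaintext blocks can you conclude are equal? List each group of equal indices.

ECB encrypts each block independently with the same key, so equal ciphertext blocks imply equal plaintext blocks.
C[0] = C[1] = C[6] = 0x7, so P[0] = P[1] = P[6].

P[0] = P[1] = P[6]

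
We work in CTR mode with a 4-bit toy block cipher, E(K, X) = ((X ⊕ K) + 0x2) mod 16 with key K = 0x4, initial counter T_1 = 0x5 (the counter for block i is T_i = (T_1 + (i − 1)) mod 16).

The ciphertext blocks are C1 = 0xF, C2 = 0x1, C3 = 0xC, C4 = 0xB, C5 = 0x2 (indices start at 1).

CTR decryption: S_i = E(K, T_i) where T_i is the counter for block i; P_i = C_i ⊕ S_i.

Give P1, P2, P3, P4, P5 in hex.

P1: T = 0x5, S = E(K, T) = 0x3; 0xF ⊕ 0x3 = 0xC.
P2: T = 0x6, S = E(K, T) = 0x4; 0x1 ⊕ 0x4 = 0x5.
P3: T = 0x7, S = E(K, T) = 0x5; 0xC ⊕ 0x5 = 0x9.
P4: T = 0x8, S = E(K, T) = 0xE; 0xB ⊕ 0xE = 0x5.
P5: T = 0x9, S = E(K, T) = 0xF; 0x2 ⊕ 0xF = 0xD.

P1 = 0xC, P2 = 0x5, P3 = 0x9, P4 = 0x5, P5 = 0xD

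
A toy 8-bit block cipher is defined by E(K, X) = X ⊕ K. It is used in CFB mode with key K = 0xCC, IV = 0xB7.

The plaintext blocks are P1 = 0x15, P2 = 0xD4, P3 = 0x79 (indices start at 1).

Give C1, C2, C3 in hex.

C1 = 0x6E, C2 = 0x76, C3 = 0xC3

CFB encryption: C_i = P_i ⊕ E(K, C_{i−1}), with C_{0} = IV.
C1: E(K, 0xB7) = 0x7B; 0x15 ⊕ 0x7B = 0x6E.
C2: E(K, 0x6E) = 0xA2; 0xD4 ⊕ 0xA2 = 0x76.
C3: E(K, 0x76) = 0xBA; 0x79 ⊕ 0xBA = 0xC3.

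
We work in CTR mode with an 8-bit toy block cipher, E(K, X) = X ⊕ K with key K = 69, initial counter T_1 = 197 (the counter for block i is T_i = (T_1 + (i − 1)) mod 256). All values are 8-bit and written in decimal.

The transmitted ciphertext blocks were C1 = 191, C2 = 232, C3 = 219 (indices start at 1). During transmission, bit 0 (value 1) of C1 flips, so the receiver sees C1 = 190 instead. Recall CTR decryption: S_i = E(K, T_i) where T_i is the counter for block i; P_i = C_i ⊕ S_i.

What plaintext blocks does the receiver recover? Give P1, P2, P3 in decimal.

Only C1 changed, to 190. In CTR, a change in C_i flips the same bit in P_i only; the keystream is unaffected. Decrypting the received ciphertext:
P1: T = 197, S = E(K, T) = 128; 190 ⊕ 128 = 62.
P2: T = 198, S = E(K, T) = 131; 232 ⊕ 131 = 107.
P3: T = 199, S = E(K, T) = 130; 219 ⊕ 130 = 89.
Blocks that differ from the original plaintext: P1.

P1 = 62, P2 = 107, P3 = 89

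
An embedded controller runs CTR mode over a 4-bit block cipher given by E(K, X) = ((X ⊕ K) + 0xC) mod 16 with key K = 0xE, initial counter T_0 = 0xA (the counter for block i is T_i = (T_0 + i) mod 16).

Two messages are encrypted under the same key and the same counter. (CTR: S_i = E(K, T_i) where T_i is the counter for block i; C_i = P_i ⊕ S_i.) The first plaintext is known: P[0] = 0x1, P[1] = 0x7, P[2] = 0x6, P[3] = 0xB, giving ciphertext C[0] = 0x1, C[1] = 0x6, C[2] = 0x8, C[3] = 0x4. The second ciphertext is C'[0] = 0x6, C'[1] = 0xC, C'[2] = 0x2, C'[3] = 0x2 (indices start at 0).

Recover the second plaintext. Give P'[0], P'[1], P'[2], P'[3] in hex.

P'[0] = 0x6, P'[1] = 0xD, P'[2] = 0xC, P'[3] = 0xD

In CTR with a reused counter, both messages share the same keystream S_i, so C_i ⊕ C'_i = P_i ⊕ P'_i and thus P'_i = P_i ⊕ C_i ⊕ C'_i.
P'[0]: 0x1 ⊕ 0x1 ⊕ 0x6 = 0x6.
P'[1]: 0x7 ⊕ 0x6 ⊕ 0xC = 0xD.
P'[2]: 0x6 ⊕ 0x8 ⊕ 0x2 = 0xC.
P'[3]: 0xB ⊕ 0x4 ⊕ 0x2 = 0xD.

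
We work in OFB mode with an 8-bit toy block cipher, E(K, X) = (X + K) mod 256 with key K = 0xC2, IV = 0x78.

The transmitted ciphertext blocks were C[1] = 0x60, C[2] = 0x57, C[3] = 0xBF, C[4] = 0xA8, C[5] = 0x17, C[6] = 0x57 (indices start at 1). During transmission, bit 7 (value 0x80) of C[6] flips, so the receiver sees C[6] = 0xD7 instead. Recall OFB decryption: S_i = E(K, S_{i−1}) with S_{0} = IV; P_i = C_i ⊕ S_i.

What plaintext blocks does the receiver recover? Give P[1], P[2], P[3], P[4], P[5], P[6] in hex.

Only C[6] changed, to 0xD7. In OFB, a change in C_i flips the same bit in P_i only; the keystream is unaffected. Decrypting the received ciphertext:
P[1]: S = E(K, 0x78) = 0x3A; 0x60 ⊕ 0x3A = 0x5A.
P[2]: S = E(K, 0x3A) = 0xFC; 0x57 ⊕ 0xFC = 0xAB.
P[3]: S = E(K, 0xFC) = 0xBE; 0xBF ⊕ 0xBE = 0x01.
P[4]: S = E(K, 0xBE) = 0x80; 0xA8 ⊕ 0x80 = 0x28.
P[5]: S = E(K, 0x80) = 0x42; 0x17 ⊕ 0x42 = 0x55.
P[6]: S = E(K, 0x42) = 0x04; 0xD7 ⊕ 0x04 = 0xD3.
Blocks that differ from the original plaintext: P[6].

P[1] = 0x5A, P[2] = 0xAB, P[3] = 0x01, P[4] = 0x28, P[5] = 0x55, P[6] = 0xD3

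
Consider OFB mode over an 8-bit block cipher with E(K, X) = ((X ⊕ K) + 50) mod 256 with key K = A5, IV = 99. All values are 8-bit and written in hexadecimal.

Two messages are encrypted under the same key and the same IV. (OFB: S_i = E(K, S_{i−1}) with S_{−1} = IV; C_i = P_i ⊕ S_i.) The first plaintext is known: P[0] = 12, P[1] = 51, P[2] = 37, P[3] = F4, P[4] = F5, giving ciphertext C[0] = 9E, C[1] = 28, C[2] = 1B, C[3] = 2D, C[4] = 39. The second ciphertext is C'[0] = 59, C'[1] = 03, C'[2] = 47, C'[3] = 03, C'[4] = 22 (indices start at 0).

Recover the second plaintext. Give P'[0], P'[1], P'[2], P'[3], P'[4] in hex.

P'[0] = D5, P'[1] = 7A, P'[2] = 6B, P'[3] = DA, P'[4] = EE

In OFB with a reused IV, both messages share the same keystream S_i, so C_i ⊕ C'_i = P_i ⊕ P'_i and thus P'_i = P_i ⊕ C_i ⊕ C'_i.
P'[0]: 12 ⊕ 9E ⊕ 59 = D5.
P'[1]: 51 ⊕ 28 ⊕ 03 = 7A.
P'[2]: 37 ⊕ 1B ⊕ 47 = 6B.
P'[3]: F4 ⊕ 2D ⊕ 03 = DA.
P'[4]: F5 ⊕ 39 ⊕ 22 = EE.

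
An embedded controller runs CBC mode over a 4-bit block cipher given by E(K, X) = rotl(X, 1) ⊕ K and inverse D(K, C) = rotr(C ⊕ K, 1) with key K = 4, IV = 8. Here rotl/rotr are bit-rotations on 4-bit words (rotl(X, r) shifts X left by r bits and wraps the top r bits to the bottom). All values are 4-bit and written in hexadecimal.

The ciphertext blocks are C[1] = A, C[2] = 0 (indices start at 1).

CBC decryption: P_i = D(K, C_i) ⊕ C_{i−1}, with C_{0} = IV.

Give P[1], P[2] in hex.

P[1]: D(K, A) = 7; 7 ⊕ 8 = F.
P[2]: D(K, 0) = 2; 2 ⊕ A = 8.

P[1] = F, P[2] = 8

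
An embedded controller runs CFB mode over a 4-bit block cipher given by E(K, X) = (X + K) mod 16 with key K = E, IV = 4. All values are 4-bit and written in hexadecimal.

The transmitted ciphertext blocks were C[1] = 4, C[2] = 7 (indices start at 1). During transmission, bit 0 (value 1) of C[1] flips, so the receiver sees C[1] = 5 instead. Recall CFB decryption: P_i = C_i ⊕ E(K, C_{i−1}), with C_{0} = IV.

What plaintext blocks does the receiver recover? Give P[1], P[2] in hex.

Only C[1] changed, to 5. In CFB, a change in C_i flips the same bit in P_i and garbles P_{i+1}. Decrypting the received ciphertext:
P[1]: E(K, 4) = 2; 5 ⊕ 2 = 7.
P[2]: E(K, 5) = 3; 7 ⊕ 3 = 4.
Blocks that differ from the original plaintext: P[1], P[2].

P[1] = 7, P[2] = 4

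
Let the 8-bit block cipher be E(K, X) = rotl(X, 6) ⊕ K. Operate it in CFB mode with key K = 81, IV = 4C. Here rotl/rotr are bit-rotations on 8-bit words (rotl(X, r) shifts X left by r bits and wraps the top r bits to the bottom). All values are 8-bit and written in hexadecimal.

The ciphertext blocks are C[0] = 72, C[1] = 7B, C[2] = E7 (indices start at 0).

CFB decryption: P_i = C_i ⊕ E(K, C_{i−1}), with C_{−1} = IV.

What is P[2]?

P[2] = B8

P[2]: E(K, 7B) = 5F; E7 ⊕ 5F = B8.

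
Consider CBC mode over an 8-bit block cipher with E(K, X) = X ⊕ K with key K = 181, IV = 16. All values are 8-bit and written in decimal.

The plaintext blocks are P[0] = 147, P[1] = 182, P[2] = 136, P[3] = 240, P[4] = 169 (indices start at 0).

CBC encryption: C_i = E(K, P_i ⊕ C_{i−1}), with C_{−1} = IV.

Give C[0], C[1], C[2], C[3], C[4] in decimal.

C[0]: P[0] ⊕ 16 = 131; E(K, 131) = 54.
C[1]: P[1] ⊕ 54 = 128; E(K, 128) = 53.
C[2]: P[2] ⊕ 53 = 189; E(K, 189) = 8.
C[3]: P[3] ⊕ 8 = 248; E(K, 248) = 77.
C[4]: P[4] ⊕ 77 = 228; E(K, 228) = 81.

C[0] = 54, C[1] = 53, C[2] = 8, C[3] = 77, C[4] = 81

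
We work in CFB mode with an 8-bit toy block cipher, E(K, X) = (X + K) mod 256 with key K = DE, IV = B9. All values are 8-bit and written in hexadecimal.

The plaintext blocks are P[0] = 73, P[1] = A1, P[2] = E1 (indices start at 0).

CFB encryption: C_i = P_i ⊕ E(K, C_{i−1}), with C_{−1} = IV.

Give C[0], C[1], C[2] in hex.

C[0] = E4, C[1] = 63, C[2] = A0

C[0]: E(K, B9) = 97; 73 ⊕ 97 = E4.
C[1]: E(K, E4) = C2; A1 ⊕ C2 = 63.
C[2]: E(K, 63) = 41; E1 ⊕ 41 = A0.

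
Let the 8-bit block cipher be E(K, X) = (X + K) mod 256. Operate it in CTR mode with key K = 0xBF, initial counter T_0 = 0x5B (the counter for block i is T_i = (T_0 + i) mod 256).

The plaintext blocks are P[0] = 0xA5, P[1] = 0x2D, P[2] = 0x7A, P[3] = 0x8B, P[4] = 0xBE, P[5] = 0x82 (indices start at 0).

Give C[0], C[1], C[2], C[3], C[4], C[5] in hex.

C[0] = 0xBF, C[1] = 0x36, C[2] = 0x66, C[3] = 0x96, C[4] = 0xA0, C[5] = 0x9D

CTR encryption: S_i = E(K, T_i) where T_i is the counter for block i; C_i = P_i ⊕ S_i.
C[0]: T = 0x5B, S = E(K, T) = 0x1A; 0xA5 ⊕ 0x1A = 0xBF.
C[1]: T = 0x5C, S = E(K, T) = 0x1B; 0x2D ⊕ 0x1B = 0x36.
C[2]: T = 0x5D, S = E(K, T) = 0x1C; 0x7A ⊕ 0x1C = 0x66.
C[3]: T = 0x5E, S = E(K, T) = 0x1D; 0x8B ⊕ 0x1D = 0x96.
C[4]: T = 0x5F, S = E(K, T) = 0x1E; 0xBE ⊕ 0x1E = 0xA0.
C[5]: T = 0x60, S = E(K, T) = 0x1F; 0x82 ⊕ 0x1F = 0x9D.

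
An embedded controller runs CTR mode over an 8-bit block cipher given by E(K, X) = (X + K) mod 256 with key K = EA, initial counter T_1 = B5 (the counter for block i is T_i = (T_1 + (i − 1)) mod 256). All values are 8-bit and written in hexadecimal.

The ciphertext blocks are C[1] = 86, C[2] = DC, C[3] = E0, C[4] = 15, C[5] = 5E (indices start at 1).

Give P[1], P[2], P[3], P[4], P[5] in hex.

CTR decryption: S_i = E(K, T_i) where T_i is the counter for block i; P_i = C_i ⊕ S_i.
P[1]: T = B5, S = E(K, T) = 9F; 86 ⊕ 9F = 19.
P[2]: T = B6, S = E(K, T) = A0; DC ⊕ A0 = 7C.
P[3]: T = B7, S = E(K, T) = A1; E0 ⊕ A1 = 41.
P[4]: T = B8, S = E(K, T) = A2; 15 ⊕ A2 = B7.
P[5]: T = B9, S = E(K, T) = A3; 5E ⊕ A3 = FD.

P[1] = 19, P[2] = 7C, P[3] = 41, P[4] = B7, P[5] = FD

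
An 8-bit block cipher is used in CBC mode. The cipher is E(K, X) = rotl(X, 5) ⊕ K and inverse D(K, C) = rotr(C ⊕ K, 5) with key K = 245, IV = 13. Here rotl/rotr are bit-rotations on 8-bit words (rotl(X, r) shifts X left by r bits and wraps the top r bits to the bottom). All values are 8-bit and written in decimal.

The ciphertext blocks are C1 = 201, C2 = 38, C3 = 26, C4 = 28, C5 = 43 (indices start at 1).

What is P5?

P5 = 234

CBC decryption: P_i = D(K, C_i) ⊕ C_{i−1}, with C_{0} = IV.
P5: D(K, 43) = 246; 246 ⊕ 28 = 234.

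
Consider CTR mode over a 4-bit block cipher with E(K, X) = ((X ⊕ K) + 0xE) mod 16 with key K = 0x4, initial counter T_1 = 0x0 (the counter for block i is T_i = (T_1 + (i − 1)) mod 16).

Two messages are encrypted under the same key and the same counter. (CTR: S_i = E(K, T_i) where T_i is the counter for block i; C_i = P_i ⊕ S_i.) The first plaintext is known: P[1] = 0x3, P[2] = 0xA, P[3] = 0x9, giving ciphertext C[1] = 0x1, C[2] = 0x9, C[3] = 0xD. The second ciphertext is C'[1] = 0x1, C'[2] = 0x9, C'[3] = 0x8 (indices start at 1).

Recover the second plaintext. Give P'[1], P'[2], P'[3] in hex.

P'[1] = 0x3, P'[2] = 0xA, P'[3] = 0xC

In CTR with a reused counter, both messages share the same keystream S_i, so C_i ⊕ C'_i = P_i ⊕ P'_i and thus P'_i = P_i ⊕ C_i ⊕ C'_i.
P'[1]: 0x3 ⊕ 0x1 ⊕ 0x1 = 0x3.
P'[2]: 0xA ⊕ 0x9 ⊕ 0x9 = 0xA.
P'[3]: 0x9 ⊕ 0xD ⊕ 0x8 = 0xC.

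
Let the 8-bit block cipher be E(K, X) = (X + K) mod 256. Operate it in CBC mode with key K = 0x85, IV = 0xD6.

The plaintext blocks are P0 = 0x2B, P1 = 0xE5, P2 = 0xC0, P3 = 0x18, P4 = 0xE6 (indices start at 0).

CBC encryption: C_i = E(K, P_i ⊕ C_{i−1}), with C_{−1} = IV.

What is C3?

C3 = 0x2E

C0: P0 ⊕ 0xD6 = 0xFD; E(K, 0xFD) = 0x82.
C1: P1 ⊕ 0x82 = 0x67; E(K, 0x67) = 0xEC.
C2: P2 ⊕ 0xEC = 0x2C; E(K, 0x2C) = 0xB1.
C3: P3 ⊕ 0xB1 = 0xA9; E(K, 0xA9) = 0x2E.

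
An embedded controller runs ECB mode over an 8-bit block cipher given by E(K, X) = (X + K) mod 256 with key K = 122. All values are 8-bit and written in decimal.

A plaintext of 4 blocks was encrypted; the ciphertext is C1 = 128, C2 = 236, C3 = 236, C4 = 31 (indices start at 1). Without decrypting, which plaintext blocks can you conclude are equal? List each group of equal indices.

P2 = P3

ECB encrypts each block independently with the same key, so equal ciphertext blocks imply equal plaintext blocks.
C2 = C3 = 236, so P2 = P3.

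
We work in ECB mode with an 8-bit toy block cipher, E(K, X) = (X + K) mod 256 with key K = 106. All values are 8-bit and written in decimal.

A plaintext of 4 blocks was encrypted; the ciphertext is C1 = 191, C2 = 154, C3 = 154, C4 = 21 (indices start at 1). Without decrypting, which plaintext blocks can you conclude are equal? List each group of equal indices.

ECB encrypts each block independently with the same key, so equal ciphertext blocks imply equal plaintext blocks.
C2 = C3 = 154, so P2 = P3.

P2 = P3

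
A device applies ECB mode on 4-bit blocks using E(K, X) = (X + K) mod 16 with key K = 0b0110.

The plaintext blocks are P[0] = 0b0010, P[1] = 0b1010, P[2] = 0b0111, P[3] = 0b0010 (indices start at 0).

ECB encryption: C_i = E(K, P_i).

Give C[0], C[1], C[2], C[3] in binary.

C[0] = 0b1000, C[1] = 0b0000, C[2] = 0b1101, C[3] = 0b1000

C[0]: E(K, 0b0010) = 0b1000.
C[1]: E(K, 0b1010) = 0b0000.
C[2]: E(K, 0b0111) = 0b1101.
C[3]: E(K, 0b0010) = 0b1000.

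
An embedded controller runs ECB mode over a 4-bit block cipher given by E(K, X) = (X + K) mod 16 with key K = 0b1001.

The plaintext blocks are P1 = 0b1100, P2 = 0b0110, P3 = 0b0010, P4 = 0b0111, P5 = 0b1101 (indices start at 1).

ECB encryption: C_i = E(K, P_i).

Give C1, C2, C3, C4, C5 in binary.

C1: E(K, 0b1100) = 0b0101.
C2: E(K, 0b0110) = 0b1111.
C3: E(K, 0b0010) = 0b1011.
C4: E(K, 0b0111) = 0b0000.
C5: E(K, 0b1101) = 0b0110.

C1 = 0b0101, C2 = 0b1111, C3 = 0b1011, C4 = 0b0000, C5 = 0b0110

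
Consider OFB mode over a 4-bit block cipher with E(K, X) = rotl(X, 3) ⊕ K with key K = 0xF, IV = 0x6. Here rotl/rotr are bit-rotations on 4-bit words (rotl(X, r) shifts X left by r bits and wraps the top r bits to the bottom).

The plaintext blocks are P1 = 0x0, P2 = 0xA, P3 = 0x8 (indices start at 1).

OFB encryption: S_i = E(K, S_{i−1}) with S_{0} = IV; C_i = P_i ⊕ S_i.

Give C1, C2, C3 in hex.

C1 = 0xC, C2 = 0x3, C3 = 0xB

C1: S = E(K, 0x6) = 0xC; 0x0 ⊕ 0xC = 0xC.
C2: S = E(K, 0xC) = 0x9; 0xA ⊕ 0x9 = 0x3.
C3: S = E(K, 0x9) = 0x3; 0x8 ⊕ 0x3 = 0xB.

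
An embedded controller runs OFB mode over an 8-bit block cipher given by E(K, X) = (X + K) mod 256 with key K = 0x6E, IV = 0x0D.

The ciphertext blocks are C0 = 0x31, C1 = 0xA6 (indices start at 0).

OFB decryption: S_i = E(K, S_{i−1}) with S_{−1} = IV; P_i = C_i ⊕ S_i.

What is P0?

P0: S = E(K, 0x0D) = 0x7B; 0x31 ⊕ 0x7B = 0x4A.

P0 = 0x4A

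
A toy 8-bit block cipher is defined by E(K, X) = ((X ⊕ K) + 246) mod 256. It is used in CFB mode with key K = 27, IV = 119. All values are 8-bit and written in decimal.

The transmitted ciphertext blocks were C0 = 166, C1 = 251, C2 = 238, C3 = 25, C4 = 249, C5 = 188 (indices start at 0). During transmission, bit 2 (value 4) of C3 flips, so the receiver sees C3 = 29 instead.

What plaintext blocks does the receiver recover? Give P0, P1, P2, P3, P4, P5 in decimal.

CFB decryption: P_i = C_i ⊕ E(K, C_{i−1}), with C_{−1} = IV.
Only C3 changed, to 29. In CFB, a change in C_i flips the same bit in P_i and garbles P_{i+1}. Decrypting the received ciphertext:
P0: E(K, 119) = 98; 166 ⊕ 98 = 196.
P1: E(K, 166) = 179; 251 ⊕ 179 = 72.
P2: E(K, 251) = 214; 238 ⊕ 214 = 56.
P3: E(K, 238) = 235; 29 ⊕ 235 = 246.
P4: E(K, 29) = 252; 249 ⊕ 252 = 5.
P5: E(K, 249) = 216; 188 ⊕ 216 = 100.
Blocks that differ from the original plaintext: P3, P4.

P0 = 196, P1 = 72, P2 = 56, P3 = 246, P4 = 5, P5 = 100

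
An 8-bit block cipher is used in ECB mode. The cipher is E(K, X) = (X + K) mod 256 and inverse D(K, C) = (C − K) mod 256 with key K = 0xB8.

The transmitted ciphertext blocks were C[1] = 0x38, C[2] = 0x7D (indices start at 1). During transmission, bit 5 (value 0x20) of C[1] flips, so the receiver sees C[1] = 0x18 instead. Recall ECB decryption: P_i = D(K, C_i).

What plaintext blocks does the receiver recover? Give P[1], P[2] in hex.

P[1] = 0x60, P[2] = 0xC5

Only C[1] changed, to 0x18. In ECB, a change in C_i affects only P_i. Decrypting the received ciphertext:
P[1]: D(K, 0x18) = 0x60.
P[2]: D(K, 0x7D) = 0xC5.
Blocks that differ from the original plaintext: P[1].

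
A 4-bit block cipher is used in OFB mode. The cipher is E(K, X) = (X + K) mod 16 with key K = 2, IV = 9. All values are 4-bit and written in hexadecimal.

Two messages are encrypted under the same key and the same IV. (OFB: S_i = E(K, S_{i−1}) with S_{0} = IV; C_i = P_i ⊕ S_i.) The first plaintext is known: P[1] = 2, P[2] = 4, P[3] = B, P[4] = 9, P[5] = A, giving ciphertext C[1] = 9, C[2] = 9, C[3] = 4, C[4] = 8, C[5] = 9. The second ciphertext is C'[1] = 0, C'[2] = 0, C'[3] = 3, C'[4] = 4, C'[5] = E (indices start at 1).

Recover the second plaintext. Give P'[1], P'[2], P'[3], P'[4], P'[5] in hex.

P'[1] = B, P'[2] = D, P'[3] = C, P'[4] = 5, P'[5] = D

In OFB with a reused IV, both messages share the same keystream S_i, so C_i ⊕ C'_i = P_i ⊕ P'_i and thus P'_i = P_i ⊕ C_i ⊕ C'_i.
P'[1]: 2 ⊕ 9 ⊕ 0 = B.
P'[2]: 4 ⊕ 9 ⊕ 0 = D.
P'[3]: B ⊕ 4 ⊕ 3 = C.
P'[4]: 9 ⊕ 8 ⊕ 4 = 5.
P'[5]: A ⊕ 9 ⊕ E = D.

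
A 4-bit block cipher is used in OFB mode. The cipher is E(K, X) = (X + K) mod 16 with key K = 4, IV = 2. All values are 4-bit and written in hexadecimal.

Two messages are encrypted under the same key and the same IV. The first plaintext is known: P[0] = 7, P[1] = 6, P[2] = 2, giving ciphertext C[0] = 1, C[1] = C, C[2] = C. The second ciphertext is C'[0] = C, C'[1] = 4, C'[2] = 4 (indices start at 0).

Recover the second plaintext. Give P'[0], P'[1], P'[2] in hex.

In OFB with a reused IV, both messages share the same keystream S_i, so C_i ⊕ C'_i = P_i ⊕ P'_i and thus P'_i = P_i ⊕ C_i ⊕ C'_i.
P'[0]: 7 ⊕ 1 ⊕ C = A.
P'[1]: 6 ⊕ C ⊕ 4 = E.
P'[2]: 2 ⊕ C ⊕ 4 = A.

P'[0] = A, P'[1] = E, P'[2] = A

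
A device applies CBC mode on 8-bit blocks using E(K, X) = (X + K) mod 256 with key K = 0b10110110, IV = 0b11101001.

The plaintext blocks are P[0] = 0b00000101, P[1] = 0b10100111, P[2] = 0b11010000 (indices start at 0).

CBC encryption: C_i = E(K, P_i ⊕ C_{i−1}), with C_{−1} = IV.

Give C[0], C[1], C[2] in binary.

C[0]: P[0] ⊕ 0b11101001 = 0b11101100; E(K, 0b11101100) = 0b10100010.
C[1]: P[1] ⊕ 0b10100010 = 0b00000101; E(K, 0b00000101) = 0b10111011.
C[2]: P[2] ⊕ 0b10111011 = 0b01101011; E(K, 0b01101011) = 0b00100001.

C[0] = 0b10100010, C[1] = 0b10111011, C[2] = 0b00100001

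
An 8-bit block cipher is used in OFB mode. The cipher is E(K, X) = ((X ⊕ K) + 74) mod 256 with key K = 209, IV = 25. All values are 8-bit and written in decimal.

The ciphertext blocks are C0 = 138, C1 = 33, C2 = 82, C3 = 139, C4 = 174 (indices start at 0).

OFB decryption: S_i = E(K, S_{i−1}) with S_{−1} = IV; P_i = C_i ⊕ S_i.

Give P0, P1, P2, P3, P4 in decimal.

P0: S = E(K, 25) = 18; 138 ⊕ 18 = 152.
P1: S = E(K, 18) = 13; 33 ⊕ 13 = 44.
P2: S = E(K, 13) = 38; 82 ⊕ 38 = 116.
P3: S = E(K, 38) = 65; 139 ⊕ 65 = 202.
P4: S = E(K, 65) = 218; 174 ⊕ 218 = 116.

P0 = 152, P1 = 44, P2 = 116, P3 = 202, P4 = 116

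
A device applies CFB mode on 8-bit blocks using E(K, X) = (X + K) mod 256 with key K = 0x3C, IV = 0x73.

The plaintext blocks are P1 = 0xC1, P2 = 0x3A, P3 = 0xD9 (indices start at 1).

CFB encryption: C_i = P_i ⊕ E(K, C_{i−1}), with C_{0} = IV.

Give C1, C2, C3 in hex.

C1: E(K, 0x73) = 0xAF; 0xC1 ⊕ 0xAF = 0x6E.
C2: E(K, 0x6E) = 0xAA; 0x3A ⊕ 0xAA = 0x90.
C3: E(K, 0x90) = 0xCC; 0xD9 ⊕ 0xCC = 0x15.

C1 = 0x6E, C2 = 0x90, C3 = 0x15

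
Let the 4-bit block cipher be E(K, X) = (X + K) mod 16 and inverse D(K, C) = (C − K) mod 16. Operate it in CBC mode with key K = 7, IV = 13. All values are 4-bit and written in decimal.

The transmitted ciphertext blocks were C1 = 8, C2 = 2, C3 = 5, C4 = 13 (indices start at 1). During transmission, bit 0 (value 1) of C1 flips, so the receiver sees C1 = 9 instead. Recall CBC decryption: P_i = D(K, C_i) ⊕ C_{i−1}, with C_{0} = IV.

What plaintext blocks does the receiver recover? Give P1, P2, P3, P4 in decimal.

P1 = 15, P2 = 2, P3 = 12, P4 = 3

Only C1 changed, to 9. In CBC, a change in C_i garbles P_i and flips the same bit in P_{i+1}. Decrypting the received ciphertext:
P1: D(K, 9) = 2; 2 ⊕ 13 = 15.
P2: D(K, 2) = 11; 11 ⊕ 9 = 2.
P3: D(K, 5) = 14; 14 ⊕ 2 = 12.
P4: D(K, 13) = 6; 6 ⊕ 5 = 3.
Blocks that differ from the original plaintext: P1, P2.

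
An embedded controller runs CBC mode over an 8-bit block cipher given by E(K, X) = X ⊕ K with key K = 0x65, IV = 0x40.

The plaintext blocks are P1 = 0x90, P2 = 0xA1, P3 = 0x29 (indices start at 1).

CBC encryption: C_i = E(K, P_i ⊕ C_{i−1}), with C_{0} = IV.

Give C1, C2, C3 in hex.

C1: P1 ⊕ 0x40 = 0xD0; E(K, 0xD0) = 0xB5.
C2: P2 ⊕ 0xB5 = 0x14; E(K, 0x14) = 0x71.
C3: P3 ⊕ 0x71 = 0x58; E(K, 0x58) = 0x3D.

C1 = 0xB5, C2 = 0x71, C3 = 0x3D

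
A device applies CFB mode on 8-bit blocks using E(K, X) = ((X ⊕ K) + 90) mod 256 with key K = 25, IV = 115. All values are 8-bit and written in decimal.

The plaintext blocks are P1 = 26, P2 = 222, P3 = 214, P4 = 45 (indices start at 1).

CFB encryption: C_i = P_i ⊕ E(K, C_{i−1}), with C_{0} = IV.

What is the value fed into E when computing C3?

C1: E(K, 115) = 196; 26 ⊕ 196 = 222.
C2: E(K, 222) = 33; 222 ⊕ 33 = 255.
C3: E(K, 255) = 64; 214 ⊕ 64 = 150.
So the input to E for block 3 is 255.

255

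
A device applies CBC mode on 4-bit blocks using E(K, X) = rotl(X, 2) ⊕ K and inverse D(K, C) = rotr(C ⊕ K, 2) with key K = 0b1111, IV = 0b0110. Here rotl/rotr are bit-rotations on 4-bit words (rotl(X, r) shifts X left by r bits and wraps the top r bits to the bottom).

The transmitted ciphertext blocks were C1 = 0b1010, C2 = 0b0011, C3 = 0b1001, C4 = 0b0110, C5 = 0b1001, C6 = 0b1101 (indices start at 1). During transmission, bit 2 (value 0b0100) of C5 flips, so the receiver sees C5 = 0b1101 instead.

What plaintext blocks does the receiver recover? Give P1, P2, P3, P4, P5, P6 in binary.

CBC decryption: P_i = D(K, C_i) ⊕ C_{i−1}, with C_{0} = IV.
Only C5 changed, to 0b1101. In CBC, a change in C_i garbles P_i and flips the same bit in P_{i+1}. Decrypting the received ciphertext:
P1: D(K, 0b1010) = 0b0101; 0b0101 ⊕ 0b0110 = 0b0011.
P2: D(K, 0b0011) = 0b0011; 0b0011 ⊕ 0b1010 = 0b1001.
P3: D(K, 0b1001) = 0b1001; 0b1001 ⊕ 0b0011 = 0b1010.
P4: D(K, 0b0110) = 0b0110; 0b0110 ⊕ 0b1001 = 0b1111.
P5: D(K, 0b1101) = 0b1000; 0b1000 ⊕ 0b0110 = 0b1110.
P6: D(K, 0b1101) = 0b1000; 0b1000 ⊕ 0b1101 = 0b0101.
Blocks that differ from the original plaintext: P5, P6.

P1 = 0b0011, P2 = 0b1001, P3 = 0b1010, P4 = 0b1111, P5 = 0b1110, P6 = 0b0101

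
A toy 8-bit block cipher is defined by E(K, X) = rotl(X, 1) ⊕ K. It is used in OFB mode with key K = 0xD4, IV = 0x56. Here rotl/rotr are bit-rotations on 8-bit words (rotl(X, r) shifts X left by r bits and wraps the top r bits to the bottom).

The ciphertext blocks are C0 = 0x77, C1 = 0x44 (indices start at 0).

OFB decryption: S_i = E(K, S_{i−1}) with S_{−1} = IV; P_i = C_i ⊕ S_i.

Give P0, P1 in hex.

P0: S = E(K, 0x56) = 0x78; 0x77 ⊕ 0x78 = 0x0F.
P1: S = E(K, 0x78) = 0x24; 0x44 ⊕ 0x24 = 0x60.

P0 = 0x0F, P1 = 0x60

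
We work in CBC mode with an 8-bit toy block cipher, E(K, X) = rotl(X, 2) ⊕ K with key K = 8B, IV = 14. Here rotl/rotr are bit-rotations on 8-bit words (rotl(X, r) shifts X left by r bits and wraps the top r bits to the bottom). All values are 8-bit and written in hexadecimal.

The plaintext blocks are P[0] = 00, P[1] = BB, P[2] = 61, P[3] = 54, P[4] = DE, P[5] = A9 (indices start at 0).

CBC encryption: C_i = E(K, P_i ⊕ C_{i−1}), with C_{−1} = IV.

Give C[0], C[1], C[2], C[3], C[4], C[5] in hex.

C[0] = DB, C[1] = 0A, C[2] = 26, C[3] = 42, C[4] = F9, C[5] = CA

C[0]: P[0] ⊕ 14 = 14; E(K, 14) = DB.
C[1]: P[1] ⊕ DB = 60; E(K, 60) = 0A.
C[2]: P[2] ⊕ 0A = 6B; E(K, 6B) = 26.
C[3]: P[3] ⊕ 26 = 72; E(K, 72) = 42.
C[4]: P[4] ⊕ 42 = 9C; E(K, 9C) = F9.
C[5]: P[5] ⊕ F9 = 50; E(K, 50) = CA.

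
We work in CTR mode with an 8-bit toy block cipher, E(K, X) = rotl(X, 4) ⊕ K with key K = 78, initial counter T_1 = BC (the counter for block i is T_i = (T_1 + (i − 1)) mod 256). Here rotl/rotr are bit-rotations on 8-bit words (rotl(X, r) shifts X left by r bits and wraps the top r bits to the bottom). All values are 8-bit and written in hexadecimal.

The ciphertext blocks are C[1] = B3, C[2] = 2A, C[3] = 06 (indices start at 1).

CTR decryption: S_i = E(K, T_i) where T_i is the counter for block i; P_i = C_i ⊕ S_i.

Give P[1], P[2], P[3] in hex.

P[1] = 00, P[2] = 89, P[3] = 95

P[1]: T = BC, S = E(K, T) = B3; B3 ⊕ B3 = 00.
P[2]: T = BD, S = E(K, T) = A3; 2A ⊕ A3 = 89.
P[3]: T = BE, S = E(K, T) = 93; 06 ⊕ 93 = 95.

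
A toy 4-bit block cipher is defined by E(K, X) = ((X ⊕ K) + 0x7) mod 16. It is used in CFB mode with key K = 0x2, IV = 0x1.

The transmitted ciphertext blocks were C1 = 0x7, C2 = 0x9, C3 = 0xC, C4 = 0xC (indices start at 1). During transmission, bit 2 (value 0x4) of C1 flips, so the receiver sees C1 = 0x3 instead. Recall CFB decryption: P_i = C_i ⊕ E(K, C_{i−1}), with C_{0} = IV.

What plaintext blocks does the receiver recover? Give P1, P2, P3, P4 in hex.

Only C1 changed, to 0x3. In CFB, a change in C_i flips the same bit in P_i and garbles P_{i+1}. Decrypting the received ciphertext:
P1: E(K, 0x1) = 0xA; 0x3 ⊕ 0xA = 0x9.
P2: E(K, 0x3) = 0x8; 0x9 ⊕ 0x8 = 0x1.
P3: E(K, 0x9) = 0x2; 0xC ⊕ 0x2 = 0xE.
P4: E(K, 0xC) = 0x5; 0xC ⊕ 0x5 = 0x9.
Blocks that differ from the original plaintext: P1, P2.

P1 = 0x9, P2 = 0x1, P3 = 0xE, P4 = 0x9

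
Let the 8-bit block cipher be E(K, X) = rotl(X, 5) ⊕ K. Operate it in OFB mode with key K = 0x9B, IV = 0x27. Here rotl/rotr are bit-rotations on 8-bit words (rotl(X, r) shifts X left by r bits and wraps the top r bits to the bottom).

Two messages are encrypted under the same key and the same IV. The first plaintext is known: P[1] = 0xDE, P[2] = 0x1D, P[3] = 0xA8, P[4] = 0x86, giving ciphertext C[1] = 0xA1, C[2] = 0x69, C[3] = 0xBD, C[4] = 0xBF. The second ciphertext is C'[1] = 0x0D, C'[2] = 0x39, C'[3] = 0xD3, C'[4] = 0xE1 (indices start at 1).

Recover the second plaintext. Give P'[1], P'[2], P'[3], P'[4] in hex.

P'[1] = 0x72, P'[2] = 0x4D, P'[3] = 0xC6, P'[4] = 0xD8

In OFB with a reused IV, both messages share the same keystream S_i, so C_i ⊕ C'_i = P_i ⊕ P'_i and thus P'_i = P_i ⊕ C_i ⊕ C'_i.
P'[1]: 0xDE ⊕ 0xA1 ⊕ 0x0D = 0x72.
P'[2]: 0x1D ⊕ 0x69 ⊕ 0x39 = 0x4D.
P'[3]: 0xA8 ⊕ 0xBD ⊕ 0xD3 = 0xC6.
P'[4]: 0x86 ⊕ 0xBF ⊕ 0xE1 = 0xD8.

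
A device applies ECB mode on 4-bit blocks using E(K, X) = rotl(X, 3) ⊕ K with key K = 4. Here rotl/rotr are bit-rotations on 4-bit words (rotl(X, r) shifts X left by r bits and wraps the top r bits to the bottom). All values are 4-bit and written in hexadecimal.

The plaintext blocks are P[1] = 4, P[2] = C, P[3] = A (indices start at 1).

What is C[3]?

ECB encryption: C_i = E(K, P_i).
C[3]: E(K, A) = 1.

C[3] = 1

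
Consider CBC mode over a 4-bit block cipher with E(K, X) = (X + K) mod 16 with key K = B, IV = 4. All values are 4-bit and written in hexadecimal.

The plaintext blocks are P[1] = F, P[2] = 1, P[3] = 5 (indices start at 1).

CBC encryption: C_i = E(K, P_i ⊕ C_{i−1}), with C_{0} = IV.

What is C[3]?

C[3] = 2

C[1]: P[1] ⊕ 4 = B; E(K, B) = 6.
C[2]: P[2] ⊕ 6 = 7; E(K, 7) = 2.
C[3]: P[3] ⊕ 2 = 7; E(K, 7) = 2.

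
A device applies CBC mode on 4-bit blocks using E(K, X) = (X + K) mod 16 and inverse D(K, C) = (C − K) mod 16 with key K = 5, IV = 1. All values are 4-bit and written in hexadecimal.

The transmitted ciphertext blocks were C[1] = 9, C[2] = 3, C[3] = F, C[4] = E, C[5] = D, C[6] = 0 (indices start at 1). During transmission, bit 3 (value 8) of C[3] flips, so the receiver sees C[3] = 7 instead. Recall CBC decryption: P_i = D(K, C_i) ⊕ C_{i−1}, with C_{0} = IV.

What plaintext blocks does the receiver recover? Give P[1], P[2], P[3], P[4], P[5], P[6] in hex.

Only C[3] changed, to 7. In CBC, a change in C_i garbles P_i and flips the same bit in P_{i+1}. Decrypting the received ciphertext:
P[1]: D(K, 9) = 4; 4 ⊕ 1 = 5.
P[2]: D(K, 3) = E; E ⊕ 9 = 7.
P[3]: D(K, 7) = 2; 2 ⊕ 3 = 1.
P[4]: D(K, E) = 9; 9 ⊕ 7 = E.
P[5]: D(K, D) = 8; 8 ⊕ E = 6.
P[6]: D(K, 0) = B; B ⊕ D = 6.
Blocks that differ from the original plaintext: P[3], P[4].

P[1] = 5, P[2] = 7, P[3] = 1, P[4] = E, P[5] = 6, P[6] = 6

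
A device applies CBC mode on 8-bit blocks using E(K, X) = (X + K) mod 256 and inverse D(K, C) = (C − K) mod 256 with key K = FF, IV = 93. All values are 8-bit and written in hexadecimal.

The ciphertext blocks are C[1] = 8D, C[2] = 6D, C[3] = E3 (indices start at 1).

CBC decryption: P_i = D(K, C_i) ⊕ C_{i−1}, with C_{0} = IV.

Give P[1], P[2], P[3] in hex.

P[1] = 1D, P[2] = E3, P[3] = 89

P[1]: D(K, 8D) = 8E; 8E ⊕ 93 = 1D.
P[2]: D(K, 6D) = 6E; 6E ⊕ 8D = E3.
P[3]: D(K, E3) = E4; E4 ⊕ 6D = 89.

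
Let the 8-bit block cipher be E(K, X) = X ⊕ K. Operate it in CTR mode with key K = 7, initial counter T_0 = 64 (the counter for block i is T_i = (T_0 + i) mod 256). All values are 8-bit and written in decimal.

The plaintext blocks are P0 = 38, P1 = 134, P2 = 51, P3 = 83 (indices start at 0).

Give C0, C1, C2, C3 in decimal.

CTR encryption: S_i = E(K, T_i) where T_i is the counter for block i; C_i = P_i ⊕ S_i.
C0: T = 64, S = E(K, T) = 71; 38 ⊕ 71 = 97.
C1: T = 65, S = E(K, T) = 70; 134 ⊕ 70 = 192.
C2: T = 66, S = E(K, T) = 69; 51 ⊕ 69 = 118.
C3: T = 67, S = E(K, T) = 68; 83 ⊕ 68 = 23.

C0 = 97, C1 = 192, C2 = 118, C3 = 23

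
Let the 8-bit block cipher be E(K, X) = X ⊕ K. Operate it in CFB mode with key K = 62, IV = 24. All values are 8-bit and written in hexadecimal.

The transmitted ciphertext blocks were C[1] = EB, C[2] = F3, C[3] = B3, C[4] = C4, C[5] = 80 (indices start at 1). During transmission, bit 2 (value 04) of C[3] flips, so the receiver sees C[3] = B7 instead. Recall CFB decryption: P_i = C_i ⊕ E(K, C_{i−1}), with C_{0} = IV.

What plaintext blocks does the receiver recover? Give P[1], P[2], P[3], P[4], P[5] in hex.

P[1] = AD, P[2] = 7A, P[3] = 26, P[4] = 11, P[5] = 26

Only C[3] changed, to B7. In CFB, a change in C_i flips the same bit in P_i and garbles P_{i+1}. Decrypting the received ciphertext:
P[1]: E(K, 24) = 46; EB ⊕ 46 = AD.
P[2]: E(K, EB) = 89; F3 ⊕ 89 = 7A.
P[3]: E(K, F3) = 91; B7 ⊕ 91 = 26.
P[4]: E(K, B7) = D5; C4 ⊕ D5 = 11.
P[5]: E(K, C4) = A6; 80 ⊕ A6 = 26.
Blocks that differ from the original plaintext: P[3], P[4].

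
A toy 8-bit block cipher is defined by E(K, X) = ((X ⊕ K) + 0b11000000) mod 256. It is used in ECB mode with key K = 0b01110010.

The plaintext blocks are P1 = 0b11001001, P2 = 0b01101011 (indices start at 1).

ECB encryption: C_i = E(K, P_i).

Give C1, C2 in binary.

C1: E(K, 0b11001001) = 0b01111011.
C2: E(K, 0b01101011) = 0b11011001.

C1 = 0b01111011, C2 = 0b11011001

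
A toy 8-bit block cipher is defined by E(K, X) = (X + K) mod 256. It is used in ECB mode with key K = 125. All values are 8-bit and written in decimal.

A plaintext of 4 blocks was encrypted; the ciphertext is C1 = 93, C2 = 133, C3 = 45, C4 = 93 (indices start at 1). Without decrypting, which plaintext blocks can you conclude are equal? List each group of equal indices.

P1 = P4

ECB encrypts each block independently with the same key, so equal ciphertext blocks imply equal plaintext blocks.
C1 = C4 = 93, so P1 = P4.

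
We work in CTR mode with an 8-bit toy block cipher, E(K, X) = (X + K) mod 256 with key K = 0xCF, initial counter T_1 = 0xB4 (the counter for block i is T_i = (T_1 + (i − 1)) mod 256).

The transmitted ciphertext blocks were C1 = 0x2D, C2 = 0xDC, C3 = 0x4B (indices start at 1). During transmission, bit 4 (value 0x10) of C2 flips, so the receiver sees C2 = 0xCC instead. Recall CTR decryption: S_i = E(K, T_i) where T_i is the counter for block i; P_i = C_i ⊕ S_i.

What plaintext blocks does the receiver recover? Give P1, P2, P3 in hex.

Only C2 changed, to 0xCC. In CTR, a change in C_i flips the same bit in P_i only; the keystream is unaffected. Decrypting the received ciphertext:
P1: T = 0xB4, S = E(K, T) = 0x83; 0x2D ⊕ 0x83 = 0xAE.
P2: T = 0xB5, S = E(K, T) = 0x84; 0xCC ⊕ 0x84 = 0x48.
P3: T = 0xB6, S = E(K, T) = 0x85; 0x4B ⊕ 0x85 = 0xCE.
Blocks that differ from the original plaintext: P2.

P1 = 0xAE, P2 = 0x48, P3 = 0xCE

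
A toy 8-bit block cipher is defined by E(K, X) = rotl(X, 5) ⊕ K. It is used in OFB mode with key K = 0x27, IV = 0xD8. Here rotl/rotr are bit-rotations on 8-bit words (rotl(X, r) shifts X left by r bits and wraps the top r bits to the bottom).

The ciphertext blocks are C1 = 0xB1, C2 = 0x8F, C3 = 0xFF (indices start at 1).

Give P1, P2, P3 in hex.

OFB decryption: S_i = E(K, S_{i−1}) with S_{0} = IV; P_i = C_i ⊕ S_i.
P1: S = E(K, 0xD8) = 0x3C; 0xB1 ⊕ 0x3C = 0x8D.
P2: S = E(K, 0x3C) = 0xA0; 0x8F ⊕ 0xA0 = 0x2F.
P3: S = E(K, 0xA0) = 0x33; 0xFF ⊕ 0x33 = 0xCC.

P1 = 0x8D, P2 = 0x2F, P3 = 0xCC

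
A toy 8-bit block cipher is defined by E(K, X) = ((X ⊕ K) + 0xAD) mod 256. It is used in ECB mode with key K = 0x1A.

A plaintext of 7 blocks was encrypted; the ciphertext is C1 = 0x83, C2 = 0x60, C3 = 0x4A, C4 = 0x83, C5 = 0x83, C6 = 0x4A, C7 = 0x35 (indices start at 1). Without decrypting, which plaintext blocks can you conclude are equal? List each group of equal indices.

P1 = P4 = P5; P3 = P6

ECB encrypts each block independently with the same key, so equal ciphertext blocks imply equal plaintext blocks.
C1 = C4 = C5 = 0x83, so P1 = P4 = P5.
C3 = C6 = 0x4A, so P3 = P6.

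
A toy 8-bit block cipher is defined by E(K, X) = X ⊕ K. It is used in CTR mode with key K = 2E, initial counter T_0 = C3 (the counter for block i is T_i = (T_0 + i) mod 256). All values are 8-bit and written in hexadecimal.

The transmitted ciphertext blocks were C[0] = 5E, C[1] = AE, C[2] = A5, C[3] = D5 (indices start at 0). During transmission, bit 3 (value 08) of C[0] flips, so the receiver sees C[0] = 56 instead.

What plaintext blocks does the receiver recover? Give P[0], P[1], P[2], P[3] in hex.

CTR decryption: S_i = E(K, T_i) where T_i is the counter for block i; P_i = C_i ⊕ S_i.
Only C[0] changed, to 56. In CTR, a change in C_i flips the same bit in P_i only; the keystream is unaffected. Decrypting the received ciphertext:
P[0]: T = C3, S = E(K, T) = ED; 56 ⊕ ED = BB.
P[1]: T = C4, S = E(K, T) = EA; AE ⊕ EA = 44.
P[2]: T = C5, S = E(K, T) = EB; A5 ⊕ EB = 4E.
P[3]: T = C6, S = E(K, T) = E8; D5 ⊕ E8 = 3D.
Blocks that differ from the original plaintext: P[0].

P[0] = BB, P[1] = 44, P[2] = 4E, P[3] = 3D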